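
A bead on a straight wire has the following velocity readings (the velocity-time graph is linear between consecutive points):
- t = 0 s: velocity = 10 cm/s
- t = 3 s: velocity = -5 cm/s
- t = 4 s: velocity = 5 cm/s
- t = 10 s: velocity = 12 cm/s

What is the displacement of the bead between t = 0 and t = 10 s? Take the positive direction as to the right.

Displacement is the signed area under the v-t curve.
0–3 s: ½(10 + -5)(3) = 7.5 cm
3–4 s: ½(-5 + 5)(1) = 0 cm
4–10 s: ½(5 + 12)(6) = 51 cm
Net displacement = 58.5 cm

58.5 cm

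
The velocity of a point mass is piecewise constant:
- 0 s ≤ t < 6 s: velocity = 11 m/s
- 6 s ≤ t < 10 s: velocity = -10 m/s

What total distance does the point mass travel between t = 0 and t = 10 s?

Distance (not displacement) is the total path length: add the absolute areas under v-t.
0–6 s: |11| × 6 = 66 m
6–10 s: |-10| × 4 = 40 m
Total distance = 106 m

106 m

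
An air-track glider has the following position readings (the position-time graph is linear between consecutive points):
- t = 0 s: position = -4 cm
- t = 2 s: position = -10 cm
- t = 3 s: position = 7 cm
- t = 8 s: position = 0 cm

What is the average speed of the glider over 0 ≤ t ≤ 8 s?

Average speed = (total path length)/(elapsed time); on a piecewise-linear x-t graph the path length is Σ|Δx|.
0–2 s: |Δx| = |-10 − -4| = 6 cm
2–3 s: |Δx| = |7 − -10| = 17 cm
3–8 s: |Δx| = |0 − 7| = 7 cm
Total path = 30 cm; average speed = 30/8 = 3.75 cm/s.

3.75 cm/s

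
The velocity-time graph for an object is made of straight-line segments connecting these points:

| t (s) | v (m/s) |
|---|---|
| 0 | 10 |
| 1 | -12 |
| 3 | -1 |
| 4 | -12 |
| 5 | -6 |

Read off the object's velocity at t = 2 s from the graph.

-6.5 m/s

On 1–3 s the graph is linear from -12 to -1 m/s: v(2) = -12 + (-1 − -12)·(2 − 1)/(3 − 1) = -6.5 m/s.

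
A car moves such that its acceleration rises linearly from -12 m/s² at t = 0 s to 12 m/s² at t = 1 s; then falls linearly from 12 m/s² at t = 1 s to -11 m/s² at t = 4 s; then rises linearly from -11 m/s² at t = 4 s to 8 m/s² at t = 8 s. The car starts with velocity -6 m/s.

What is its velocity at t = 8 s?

-10.5 m/s

Δv equals the area under the a-t graph; then v = v₀ + Δv.
0–1 s: ½(-12 + 12)(1) = 0 m/s
1–4 s: ½(12 + -11)(3) = 1.5 m/s
4–8 s: ½(-11 + 8)(4) = -6 m/s
Δv = -4.5 m/s, so v(8) = -6 + (-4.5) = -10.5 m/s.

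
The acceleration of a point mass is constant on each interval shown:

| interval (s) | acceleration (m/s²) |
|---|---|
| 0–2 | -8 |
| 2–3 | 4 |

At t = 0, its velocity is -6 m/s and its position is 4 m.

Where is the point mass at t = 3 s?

-44 m

On each constant-a segment, Δv = aΔt and Δx = v₀Δt + ½aΔt²; chain segment to segment.
0–2 s: v starts -6 m/s; Δx = -6·2 + ½·-8·2² = -28 m; v ends -22 m/s.
2–3 s: v starts -22 m/s; Δx = -22·1 + ½·4·1² = -20 m; v ends -18 m/s.
x(3) = 4 + Σ Δx = -44 m.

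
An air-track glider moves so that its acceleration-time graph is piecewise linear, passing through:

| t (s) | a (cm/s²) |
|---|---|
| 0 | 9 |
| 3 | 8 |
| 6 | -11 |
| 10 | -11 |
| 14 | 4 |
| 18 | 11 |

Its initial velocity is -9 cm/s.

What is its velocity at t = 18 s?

-16 cm/s

Δv equals the area under the a-t graph; then v = v₀ + Δv.
0–3 s: ½(9 + 8)(3) = 25.5 cm/s
3–6 s: ½(8 + -11)(3) = -4.5 cm/s
6–10 s: -11 × 4 = -44 cm/s
10–14 s: ½(-11 + 4)(4) = -14 cm/s
14–18 s: ½(4 + 11)(4) = 30 cm/s
Δv = -7 cm/s, so v(18) = -9 + (-7) = -16 cm/s.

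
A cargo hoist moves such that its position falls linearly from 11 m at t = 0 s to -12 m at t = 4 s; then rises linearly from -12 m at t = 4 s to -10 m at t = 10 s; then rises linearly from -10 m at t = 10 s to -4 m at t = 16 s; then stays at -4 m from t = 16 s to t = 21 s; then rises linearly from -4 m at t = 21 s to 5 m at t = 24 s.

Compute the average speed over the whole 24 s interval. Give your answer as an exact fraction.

5/3 m/s

Average speed = (total path length)/(elapsed time); on a piecewise-linear x-t graph the path length is Σ|Δx|.
0–4 s: |Δx| = |-12 − 11| = 23 m
4–10 s: |Δx| = |-10 − -12| = 2 m
10–16 s: |Δx| = |-4 − -10| = 6 m
16–21 s: |Δx| = |-4 − -4| = 0 m
21–24 s: |Δx| = |5 − -4| = 9 m
Total path = 40 m; average speed = 40/24 = 5/3 m/s.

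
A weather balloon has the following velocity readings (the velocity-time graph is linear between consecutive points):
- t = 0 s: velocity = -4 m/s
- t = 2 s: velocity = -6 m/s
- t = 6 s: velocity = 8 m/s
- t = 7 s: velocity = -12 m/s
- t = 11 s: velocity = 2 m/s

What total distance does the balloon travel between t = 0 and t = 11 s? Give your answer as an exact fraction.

1772/35 m

Total distance travelled is ∫|v| dt — sum the magnitudes of each area piece.
0–2 s: |½(-4 + -6)(2)| = 10 m
2–6 s: v = 0 at t = 26/7 s; triangle areas 36/7 + 64/7 = 100/7 m
6–7 s: v = 0 at t = 6.4 s; triangle areas 1.6 + 3.6 = 5.2 m
7–11 s: v = 0 at t = 73/7 s; triangle areas 144/7 + 4/7 = 148/7 m
Total distance = 1772/35 m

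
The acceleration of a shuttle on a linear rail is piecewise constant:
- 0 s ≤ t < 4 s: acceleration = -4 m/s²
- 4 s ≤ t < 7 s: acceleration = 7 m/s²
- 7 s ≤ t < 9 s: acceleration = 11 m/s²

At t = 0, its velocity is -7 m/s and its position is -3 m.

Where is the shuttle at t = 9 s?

On each constant-a segment, Δv = aΔt and Δx = v₀Δt + ½aΔt²; chain segment to segment.
0–4 s: v starts -7 m/s; Δx = -7·4 + ½·-4·4² = -60 m; v ends -23 m/s.
4–7 s: v starts -23 m/s; Δx = -23·3 + ½·7·3² = -37.5 m; v ends -2 m/s.
7–9 s: v starts -2 m/s; Δx = -2·2 + ½·11·2² = 18 m; v ends 20 m/s.
x(9) = -3 + Σ Δx = -82.5 m.

-82.5 m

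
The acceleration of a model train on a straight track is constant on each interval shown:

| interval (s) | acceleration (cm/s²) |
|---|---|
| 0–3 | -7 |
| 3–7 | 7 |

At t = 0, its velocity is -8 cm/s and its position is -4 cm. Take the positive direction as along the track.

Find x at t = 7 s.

-119.5 cm

On each constant-a segment, Δv = aΔt and Δx = v₀Δt + ½aΔt²; chain segment to segment.
0–3 s: v starts -8 cm/s; Δx = -8·3 + ½·-7·3² = -55.5 cm; v ends -29 cm/s.
3–7 s: v starts -29 cm/s; Δx = -29·4 + ½·7·4² = -60 cm; v ends -1 cm/s.
x(7) = -4 + Σ Δx = -119.5 cm.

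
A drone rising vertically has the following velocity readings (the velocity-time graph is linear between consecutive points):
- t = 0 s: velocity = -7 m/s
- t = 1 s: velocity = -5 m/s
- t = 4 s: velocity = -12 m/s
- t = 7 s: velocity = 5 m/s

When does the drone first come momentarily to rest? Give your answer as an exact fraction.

v changes sign on 4–7 s (from -12 to 5); the graph is linear there, so v = 0 at t = 4 + (12)·(7 − 4)/(5 − -12) = 104/17 s.

t = 104/17 s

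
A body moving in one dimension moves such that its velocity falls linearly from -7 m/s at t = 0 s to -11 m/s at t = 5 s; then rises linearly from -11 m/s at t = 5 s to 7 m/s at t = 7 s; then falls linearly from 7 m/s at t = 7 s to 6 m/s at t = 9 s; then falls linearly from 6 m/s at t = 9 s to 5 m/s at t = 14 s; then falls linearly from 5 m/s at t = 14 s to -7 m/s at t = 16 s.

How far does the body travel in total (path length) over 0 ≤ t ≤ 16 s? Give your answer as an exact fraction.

Total distance travelled is ∫|v| dt — sum the magnitudes of each area piece.
0–5 s: |½(-7 + -11)(5)| = 45 m
5–7 s: v = 0 at t = 56/9 s; triangle areas 121/18 + 49/18 = 85/9 m
7–9 s: |½(7 + 6)(2)| = 13 m
9–14 s: |½(6 + 5)(5)| = 27.5 m
14–16 s: v = 0 at t = 89/6 s; triangle areas 25/12 + 49/12 = 37/6 m
Total distance = 910/9 m

910/9 m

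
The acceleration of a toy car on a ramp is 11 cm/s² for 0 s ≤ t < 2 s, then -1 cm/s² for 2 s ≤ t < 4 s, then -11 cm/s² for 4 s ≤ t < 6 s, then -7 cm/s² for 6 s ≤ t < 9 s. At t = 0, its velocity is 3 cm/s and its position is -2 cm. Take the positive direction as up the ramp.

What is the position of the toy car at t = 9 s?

On each constant-a segment, Δv = aΔt and Δx = v₀Δt + ½aΔt²; chain segment to segment.
0–2 s: v starts 3 cm/s; Δx = 3·2 + ½·11·2² = 28 cm; v ends 25 cm/s.
2–4 s: v starts 25 cm/s; Δx = 25·2 + ½·-1·2² = 48 cm; v ends 23 cm/s.
4–6 s: v starts 23 cm/s; Δx = 23·2 + ½·-11·2² = 24 cm; v ends 1 cm/s.
6–9 s: v starts 1 cm/s; Δx = 1·3 + ½·-7·3² = -28.5 cm; v ends -20 cm/s.
x(9) = -2 + Σ Δx = 69.5 cm.

69.5 cm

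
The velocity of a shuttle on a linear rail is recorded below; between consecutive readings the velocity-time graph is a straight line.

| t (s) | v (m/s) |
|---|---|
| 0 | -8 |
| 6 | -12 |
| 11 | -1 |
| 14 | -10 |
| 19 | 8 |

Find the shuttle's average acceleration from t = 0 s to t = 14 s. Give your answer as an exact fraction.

Average acceleration = Δv/Δt = (-10 − -8)/(14 − 0) = -1/7 m/s².

-1/7 m/s²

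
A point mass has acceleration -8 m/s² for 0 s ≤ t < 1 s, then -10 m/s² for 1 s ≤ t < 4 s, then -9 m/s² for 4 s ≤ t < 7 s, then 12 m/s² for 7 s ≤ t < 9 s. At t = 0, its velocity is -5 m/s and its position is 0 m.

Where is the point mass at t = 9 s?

On each constant-a segment, Δv = aΔt and Δx = v₀Δt + ½aΔt²; chain segment to segment.
0–1 s: v starts -5 m/s; Δx = -5·1 + ½·-8·1² = -9 m; v ends -13 m/s.
1–4 s: v starts -13 m/s; Δx = -13·3 + ½·-10·3² = -84 m; v ends -43 m/s.
4–7 s: v starts -43 m/s; Δx = -43·3 + ½·-9·3² = -169.5 m; v ends -70 m/s.
7–9 s: v starts -70 m/s; Δx = -70·2 + ½·12·2² = -116 m; v ends -46 m/s.
x(9) = 0 + Σ Δx = -378.5 m.

-378.5 m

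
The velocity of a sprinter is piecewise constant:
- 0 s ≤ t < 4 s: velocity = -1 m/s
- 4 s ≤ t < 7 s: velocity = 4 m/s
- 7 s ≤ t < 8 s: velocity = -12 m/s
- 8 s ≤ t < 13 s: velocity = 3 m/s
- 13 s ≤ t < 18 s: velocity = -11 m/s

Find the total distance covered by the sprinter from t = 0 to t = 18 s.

Total distance travelled is ∫|v| dt — sum the magnitudes of each area piece.
0–4 s: |-1| × 4 = 4 m
4–7 s: |4| × 3 = 12 m
7–8 s: |-12| × 1 = 12 m
8–13 s: |3| × 5 = 15 m
13–18 s: |-11| × 5 = 55 m
Total distance = 98 m

98 m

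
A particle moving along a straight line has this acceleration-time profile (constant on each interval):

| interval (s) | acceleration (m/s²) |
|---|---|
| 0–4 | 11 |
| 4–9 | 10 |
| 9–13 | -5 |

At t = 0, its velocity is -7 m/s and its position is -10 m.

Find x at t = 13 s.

On each constant-a segment, Δv = aΔt and Δx = v₀Δt + ½aΔt²; chain segment to segment.
0–4 s: v starts -7 m/s; Δx = -7·4 + ½·11·4² = 60 m; v ends 37 m/s.
4–9 s: v starts 37 m/s; Δx = 37·5 + ½·10·5² = 310 m; v ends 87 m/s.
9–13 s: v starts 87 m/s; Δx = 87·4 + ½·-5·4² = 308 m; v ends 67 m/s.
x(13) = -10 + Σ Δx = 668 m.

668 m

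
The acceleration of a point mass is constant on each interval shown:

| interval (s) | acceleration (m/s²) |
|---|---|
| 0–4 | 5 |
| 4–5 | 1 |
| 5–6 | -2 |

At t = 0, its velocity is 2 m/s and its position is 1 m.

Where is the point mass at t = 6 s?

93.5 m

On each constant-a segment, Δv = aΔt and Δx = v₀Δt + ½aΔt²; chain segment to segment.
0–4 s: v starts 2 m/s; Δx = 2·4 + ½·5·4² = 48 m; v ends 22 m/s.
4–5 s: v starts 22 m/s; Δx = 22·1 + ½·1·1² = 22.5 m; v ends 23 m/s.
5–6 s: v starts 23 m/s; Δx = 23·1 + ½·-2·1² = 22 m; v ends 21 m/s.
x(6) = 1 + Σ Δx = 93.5 m.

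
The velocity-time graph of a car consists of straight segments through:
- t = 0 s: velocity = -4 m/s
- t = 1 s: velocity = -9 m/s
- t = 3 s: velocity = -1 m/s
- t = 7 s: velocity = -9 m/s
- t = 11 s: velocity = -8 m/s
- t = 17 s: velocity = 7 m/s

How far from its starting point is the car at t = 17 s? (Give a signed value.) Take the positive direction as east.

Net displacement equals the area under the velocity-time graph (areas below the axis count negative).
0–1 s: ½(-4 + -9)(1) = -6.5 m
1–3 s: ½(-9 + -1)(2) = -10 m
3–7 s: ½(-1 + -9)(4) = -20 m
7–11 s: ½(-9 + -8)(4) = -34 m
11–17 s: ½(-8 + 7)(6) = -3 m
Net displacement = -73.5 m

-73.5 m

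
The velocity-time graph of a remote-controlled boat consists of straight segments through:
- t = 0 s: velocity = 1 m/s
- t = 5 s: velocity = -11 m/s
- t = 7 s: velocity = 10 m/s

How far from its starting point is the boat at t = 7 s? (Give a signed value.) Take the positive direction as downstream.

Displacement is the signed area under the v-t curve.
0–5 s: ½(1 + -11)(5) = -25 m
5–7 s: ½(-11 + 10)(2) = -1 m
Net displacement = -26 m

-26 m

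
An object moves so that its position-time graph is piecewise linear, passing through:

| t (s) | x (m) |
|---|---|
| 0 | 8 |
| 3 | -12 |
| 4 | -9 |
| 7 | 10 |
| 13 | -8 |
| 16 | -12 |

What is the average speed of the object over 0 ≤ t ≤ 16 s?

Average speed = (total path length)/(elapsed time); on a piecewise-linear x-t graph the path length is Σ|Δx|.
0–3 s: |Δx| = |-12 − 8| = 20 m
3–4 s: |Δx| = |-9 − -12| = 3 m
4–7 s: |Δx| = |10 − -9| = 19 m
7–13 s: |Δx| = |-8 − 10| = 18 m
13–16 s: |Δx| = |-12 − -8| = 4 m
Total path = 64 m; average speed = 64/16 = 4 m/s.

4 m/s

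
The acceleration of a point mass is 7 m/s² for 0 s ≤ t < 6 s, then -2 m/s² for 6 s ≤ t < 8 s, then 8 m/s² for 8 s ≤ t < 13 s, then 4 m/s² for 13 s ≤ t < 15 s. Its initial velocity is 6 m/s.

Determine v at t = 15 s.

Δv equals the area under the a-t graph; then v = v₀ + Δv.
0–6 s: 7 × 6 = 42 m/s
6–8 s: -2 × 2 = -4 m/s
8–13 s: 8 × 5 = 40 m/s
13–15 s: 4 × 2 = 8 m/s
Δv = 86 m/s, so v(15) = 6 + (86) = 92 m/s.

92 m/s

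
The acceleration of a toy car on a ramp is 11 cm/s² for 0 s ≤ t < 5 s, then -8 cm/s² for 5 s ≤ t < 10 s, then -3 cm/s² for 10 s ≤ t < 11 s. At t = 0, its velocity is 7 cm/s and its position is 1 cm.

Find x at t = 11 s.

On each constant-a segment, Δv = aΔt and Δx = v₀Δt + ½aΔt²; chain segment to segment.
0–5 s: v starts 7 cm/s; Δx = 7·5 + ½·11·5² = 172.5 cm; v ends 62 cm/s.
5–10 s: v starts 62 cm/s; Δx = 62·5 + ½·-8·5² = 210 cm; v ends 22 cm/s.
10–11 s: v starts 22 cm/s; Δx = 22·1 + ½·-3·1² = 20.5 cm; v ends 19 cm/s.
x(11) = 1 + Σ Δx = 404 cm.

404 cm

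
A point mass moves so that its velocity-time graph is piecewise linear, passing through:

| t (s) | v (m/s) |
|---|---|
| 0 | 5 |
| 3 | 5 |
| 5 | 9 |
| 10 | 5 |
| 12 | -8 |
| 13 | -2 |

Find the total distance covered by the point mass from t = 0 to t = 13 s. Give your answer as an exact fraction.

Total distance travelled is ∫|v| dt — sum the magnitudes of each area piece.
0–3 s: |5| × 3 = 15 m
3–5 s: |½(5 + 9)(2)| = 14 m
5–10 s: |½(9 + 5)(5)| = 35 m
10–12 s: v = 0 at t = 140/13 s; triangle areas 25/13 + 64/13 = 89/13 m
12–13 s: |½(-8 + -2)(1)| = 5 m
Total distance = 986/13 m

986/13 m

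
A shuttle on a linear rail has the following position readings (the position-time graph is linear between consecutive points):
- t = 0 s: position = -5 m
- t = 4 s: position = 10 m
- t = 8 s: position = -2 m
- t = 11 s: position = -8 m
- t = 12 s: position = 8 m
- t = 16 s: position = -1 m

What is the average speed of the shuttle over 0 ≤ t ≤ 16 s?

3.625 m/s

Average speed = (total path length)/(elapsed time); on a piecewise-linear x-t graph the path length is Σ|Δx|.
0–4 s: |Δx| = |10 − -5| = 15 m
4–8 s: |Δx| = |-2 − 10| = 12 m
8–11 s: |Δx| = |-8 − -2| = 6 m
11–12 s: |Δx| = |8 − -8| = 16 m
12–16 s: |Δx| = |-1 − 8| = 9 m
Total path = 58 m; average speed = 58/16 = 3.625 m/s.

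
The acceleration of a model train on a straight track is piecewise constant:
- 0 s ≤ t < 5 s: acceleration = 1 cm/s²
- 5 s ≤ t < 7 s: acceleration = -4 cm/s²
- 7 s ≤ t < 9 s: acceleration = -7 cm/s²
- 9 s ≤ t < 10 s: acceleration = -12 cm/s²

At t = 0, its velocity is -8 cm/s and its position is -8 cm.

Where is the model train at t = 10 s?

-116.5 cm

On each constant-a segment, Δv = aΔt and Δx = v₀Δt + ½aΔt²; chain segment to segment.
0–5 s: v starts -8 cm/s; Δx = -8·5 + ½·1·5² = -27.5 cm; v ends -3 cm/s.
5–7 s: v starts -3 cm/s; Δx = -3·2 + ½·-4·2² = -14 cm; v ends -11 cm/s.
7–9 s: v starts -11 cm/s; Δx = -11·2 + ½·-7·2² = -36 cm; v ends -25 cm/s.
9–10 s: v starts -25 cm/s; Δx = -25·1 + ½·-12·1² = -31 cm; v ends -37 cm/s.
x(10) = -8 + Σ Δx = -116.5 cm.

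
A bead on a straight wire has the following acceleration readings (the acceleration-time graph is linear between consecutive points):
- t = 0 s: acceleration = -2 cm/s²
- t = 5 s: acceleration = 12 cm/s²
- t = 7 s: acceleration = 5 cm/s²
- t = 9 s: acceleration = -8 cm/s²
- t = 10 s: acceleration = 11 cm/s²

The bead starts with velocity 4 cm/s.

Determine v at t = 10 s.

44.5 cm/s

Δv equals the area under the a-t graph; then v = v₀ + Δv.
0–5 s: ½(-2 + 12)(5) = 25 cm/s
5–7 s: ½(12 + 5)(2) = 17 cm/s
7–9 s: ½(5 + -8)(2) = -3 cm/s
9–10 s: ½(-8 + 11)(1) = 1.5 cm/s
Δv = 40.5 cm/s, so v(10) = 4 + (40.5) = 44.5 cm/s.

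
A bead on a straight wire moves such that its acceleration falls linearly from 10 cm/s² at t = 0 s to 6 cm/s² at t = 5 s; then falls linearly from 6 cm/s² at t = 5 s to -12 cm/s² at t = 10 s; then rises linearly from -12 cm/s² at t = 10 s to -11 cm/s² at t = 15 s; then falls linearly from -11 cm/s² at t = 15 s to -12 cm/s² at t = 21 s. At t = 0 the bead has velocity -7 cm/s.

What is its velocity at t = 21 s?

Δv equals the area under the a-t graph; then v = v₀ + Δv.
0–5 s: ½(10 + 6)(5) = 40 cm/s
5–10 s: ½(6 + -12)(5) = -15 cm/s
10–15 s: ½(-12 + -11)(5) = -57.5 cm/s
15–21 s: ½(-11 + -12)(6) = -69 cm/s
Δv = -101.5 cm/s, so v(21) = -7 + (-101.5) = -108.5 cm/s.

-108.5 cm/s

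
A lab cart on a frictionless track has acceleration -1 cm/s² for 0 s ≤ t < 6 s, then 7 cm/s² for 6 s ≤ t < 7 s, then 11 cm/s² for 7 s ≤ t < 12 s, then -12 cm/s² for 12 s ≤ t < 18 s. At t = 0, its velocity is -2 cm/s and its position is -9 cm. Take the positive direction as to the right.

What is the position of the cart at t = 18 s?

On each constant-a segment, Δv = aΔt and Δx = v₀Δt + ½aΔt²; chain segment to segment.
0–6 s: v starts -2 cm/s; Δx = -2·6 + ½·-1·6² = -30 cm; v ends -8 cm/s.
6–7 s: v starts -8 cm/s; Δx = -8·1 + ½·7·1² = -4.5 cm; v ends -1 cm/s.
7–12 s: v starts -1 cm/s; Δx = -1·5 + ½·11·5² = 132.5 cm; v ends 54 cm/s.
12–18 s: v starts 54 cm/s; Δx = 54·6 + ½·-12·6² = 108 cm; v ends -18 cm/s.
x(18) = -9 + Σ Δx = 197 cm.

197 cm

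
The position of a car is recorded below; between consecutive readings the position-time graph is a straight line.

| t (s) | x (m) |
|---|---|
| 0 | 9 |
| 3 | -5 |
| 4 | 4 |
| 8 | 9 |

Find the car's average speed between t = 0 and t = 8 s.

Average speed = (total path length)/(elapsed time); on a piecewise-linear x-t graph the path length is Σ|Δx|.
0–3 s: |Δx| = |-5 − 9| = 14 m
3–4 s: |Δx| = |4 − -5| = 9 m
4–8 s: |Δx| = |9 − 4| = 5 m
Total path = 28 m; average speed = 28/8 = 3.5 m/s.

3.5 m/s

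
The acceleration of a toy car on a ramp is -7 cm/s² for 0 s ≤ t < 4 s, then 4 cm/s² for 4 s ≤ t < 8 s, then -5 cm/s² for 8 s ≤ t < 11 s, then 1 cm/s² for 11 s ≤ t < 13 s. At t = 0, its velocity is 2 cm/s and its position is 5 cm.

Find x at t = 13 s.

-215.5 cm

On each constant-a segment, Δv = aΔt and Δx = v₀Δt + ½aΔt²; chain segment to segment.
0–4 s: v starts 2 cm/s; Δx = 2·4 + ½·-7·4² = -48 cm; v ends -26 cm/s.
4–8 s: v starts -26 cm/s; Δx = -26·4 + ½·4·4² = -72 cm; v ends -10 cm/s.
8–11 s: v starts -10 cm/s; Δx = -10·3 + ½·-5·3² = -52.5 cm; v ends -25 cm/s.
11–13 s: v starts -25 cm/s; Δx = -25·2 + ½·1·2² = -48 cm; v ends -23 cm/s.
x(13) = 5 + Σ Δx = -215.5 cm.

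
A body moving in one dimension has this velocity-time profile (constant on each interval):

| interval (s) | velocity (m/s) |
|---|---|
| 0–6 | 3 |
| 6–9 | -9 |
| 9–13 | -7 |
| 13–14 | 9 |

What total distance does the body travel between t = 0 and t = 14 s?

82 m

Total distance travelled is ∫|v| dt — sum the magnitudes of each area piece.
0–6 s: |3| × 6 = 18 m
6–9 s: |-9| × 3 = 27 m
9–13 s: |-7| × 4 = 28 m
13–14 s: |9| × 1 = 9 m
Total distance = 82 m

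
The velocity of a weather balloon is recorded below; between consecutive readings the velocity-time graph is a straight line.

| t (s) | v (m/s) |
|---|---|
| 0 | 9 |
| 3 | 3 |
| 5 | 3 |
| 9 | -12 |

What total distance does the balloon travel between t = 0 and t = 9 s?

Total distance travelled is ∫|v| dt — sum the magnitudes of each area piece.
0–3 s: |½(9 + 3)(3)| = 18 m
3–5 s: |3| × 2 = 6 m
5–9 s: v = 0 at t = 5.8 s; triangle areas 1.2 + 19.2 = 20.4 m
Total distance = 44.4 m

44.4 m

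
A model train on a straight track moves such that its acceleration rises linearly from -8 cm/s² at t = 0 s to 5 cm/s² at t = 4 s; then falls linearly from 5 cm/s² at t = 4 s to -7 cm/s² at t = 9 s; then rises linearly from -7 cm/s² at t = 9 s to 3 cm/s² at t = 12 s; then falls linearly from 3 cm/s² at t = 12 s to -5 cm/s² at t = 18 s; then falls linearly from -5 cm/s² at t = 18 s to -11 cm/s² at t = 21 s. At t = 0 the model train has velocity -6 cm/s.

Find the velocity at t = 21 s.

Δv equals the area under the a-t graph; then v = v₀ + Δv.
0–4 s: ½(-8 + 5)(4) = -6 cm/s
4–9 s: ½(5 + -7)(5) = -5 cm/s
9–12 s: ½(-7 + 3)(3) = -6 cm/s
12–18 s: ½(3 + -5)(6) = -6 cm/s
18–21 s: ½(-5 + -11)(3) = -24 cm/s
Δv = -47 cm/s, so v(21) = -6 + (-47) = -53 cm/s.

-53 cm/s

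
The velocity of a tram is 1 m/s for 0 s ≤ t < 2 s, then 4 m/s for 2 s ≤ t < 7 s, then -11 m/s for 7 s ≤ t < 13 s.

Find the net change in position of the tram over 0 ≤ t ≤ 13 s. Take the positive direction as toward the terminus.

Displacement is the signed area under the v-t curve.
0–2 s: 1 × 2 = 2 m
2–7 s: 4 × 5 = 20 m
7–13 s: -11 × 6 = -66 m
Net displacement = -44 m

-44 m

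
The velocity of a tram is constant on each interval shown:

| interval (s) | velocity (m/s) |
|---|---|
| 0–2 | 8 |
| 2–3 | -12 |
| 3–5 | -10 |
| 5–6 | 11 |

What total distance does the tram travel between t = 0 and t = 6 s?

Distance (not displacement) is the total path length: add the absolute areas under v-t.
0–2 s: |8| × 2 = 16 m
2–3 s: |-12| × 1 = 12 m
3–5 s: |-10| × 2 = 20 m
5–6 s: |11| × 1 = 11 m
Total distance = 59 m

59 m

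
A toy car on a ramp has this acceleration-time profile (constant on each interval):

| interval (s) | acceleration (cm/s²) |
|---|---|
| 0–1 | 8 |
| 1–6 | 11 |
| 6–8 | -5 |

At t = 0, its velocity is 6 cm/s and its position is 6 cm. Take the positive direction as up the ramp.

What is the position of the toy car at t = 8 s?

351.5 cm

On each constant-a segment, Δv = aΔt and Δx = v₀Δt + ½aΔt²; chain segment to segment.
0–1 s: v starts 6 cm/s; Δx = 6·1 + ½·8·1² = 10 cm; v ends 14 cm/s.
1–6 s: v starts 14 cm/s; Δx = 14·5 + ½·11·5² = 207.5 cm; v ends 69 cm/s.
6–8 s: v starts 69 cm/s; Δx = 69·2 + ½·-5·2² = 128 cm; v ends 59 cm/s.
x(8) = 6 + Σ Δx = 351.5 cm.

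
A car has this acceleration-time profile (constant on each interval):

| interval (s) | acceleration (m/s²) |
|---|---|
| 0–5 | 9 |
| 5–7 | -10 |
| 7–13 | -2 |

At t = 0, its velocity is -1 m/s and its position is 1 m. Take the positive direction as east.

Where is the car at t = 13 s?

284.5 m

On each constant-a segment, Δv = aΔt and Δx = v₀Δt + ½aΔt²; chain segment to segment.
0–5 s: v starts -1 m/s; Δx = -1·5 + ½·9·5² = 107.5 m; v ends 44 m/s.
5–7 s: v starts 44 m/s; Δx = 44·2 + ½·-10·2² = 68 m; v ends 24 m/s.
7–13 s: v starts 24 m/s; Δx = 24·6 + ½·-2·6² = 108 m; v ends 12 m/s.
x(13) = 1 + Σ Δx = 284.5 m.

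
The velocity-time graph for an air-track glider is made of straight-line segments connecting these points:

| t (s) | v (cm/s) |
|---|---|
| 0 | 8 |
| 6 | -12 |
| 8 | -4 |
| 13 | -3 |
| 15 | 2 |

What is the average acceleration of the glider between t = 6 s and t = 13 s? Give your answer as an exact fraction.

Average acceleration = Δv/Δt = (-3 − -12)/(13 − 6) = 9/7 cm/s².

9/7 cm/s²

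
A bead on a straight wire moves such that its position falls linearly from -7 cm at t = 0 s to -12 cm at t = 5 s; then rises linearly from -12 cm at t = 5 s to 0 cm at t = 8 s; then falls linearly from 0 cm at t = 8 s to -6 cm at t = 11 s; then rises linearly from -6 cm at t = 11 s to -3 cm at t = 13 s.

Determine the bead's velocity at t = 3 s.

Velocity is the slope of the x-t graph on 0–5 s: (-12 − -7)/(5 − 0) = -1 cm/s.

-1 cm/s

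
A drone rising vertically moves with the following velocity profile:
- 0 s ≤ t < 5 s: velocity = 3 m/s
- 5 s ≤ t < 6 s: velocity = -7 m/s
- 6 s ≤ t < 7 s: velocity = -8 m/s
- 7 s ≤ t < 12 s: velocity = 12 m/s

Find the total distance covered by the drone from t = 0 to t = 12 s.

Distance (not displacement) is the total path length: add the absolute areas under v-t.
0–5 s: |3| × 5 = 15 m
5–6 s: |-7| × 1 = 7 m
6–7 s: |-8| × 1 = 8 m
7–12 s: |12| × 5 = 60 m
Total distance = 90 m

90 m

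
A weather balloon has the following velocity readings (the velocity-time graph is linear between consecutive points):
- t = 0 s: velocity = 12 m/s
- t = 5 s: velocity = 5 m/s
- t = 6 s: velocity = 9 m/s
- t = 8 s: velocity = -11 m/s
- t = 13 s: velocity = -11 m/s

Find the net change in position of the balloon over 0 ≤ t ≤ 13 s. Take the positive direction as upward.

Net displacement equals the area under the velocity-time graph (areas below the axis count negative).
0–5 s: ½(12 + 5)(5) = 42.5 m
5–6 s: ½(5 + 9)(1) = 7 m
6–8 s: ½(9 + -11)(2) = -2 m
8–13 s: -11 × 5 = -55 m
Net displacement = -7.5 m

-7.5 m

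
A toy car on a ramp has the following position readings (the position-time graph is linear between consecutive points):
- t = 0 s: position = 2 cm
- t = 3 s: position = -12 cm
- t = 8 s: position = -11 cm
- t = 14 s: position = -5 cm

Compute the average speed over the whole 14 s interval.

Average speed = (total path length)/(elapsed time); on a piecewise-linear x-t graph the path length is Σ|Δx|.
0–3 s: |Δx| = |-12 − 2| = 14 cm
3–8 s: |Δx| = |-11 − -12| = 1 cm
8–14 s: |Δx| = |-5 − -11| = 6 cm
Total path = 21 cm; average speed = 21/14 = 1.5 cm/s.

1.5 cm/s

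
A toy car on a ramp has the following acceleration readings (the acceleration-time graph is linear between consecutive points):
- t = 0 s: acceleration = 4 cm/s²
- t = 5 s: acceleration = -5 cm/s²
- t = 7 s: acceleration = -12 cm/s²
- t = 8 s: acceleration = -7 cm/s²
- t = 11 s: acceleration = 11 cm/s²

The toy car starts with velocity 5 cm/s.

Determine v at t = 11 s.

-18 cm/s

Δv equals the area under the a-t graph; then v = v₀ + Δv.
0–5 s: ½(4 + -5)(5) = -2.5 cm/s
5–7 s: ½(-5 + -12)(2) = -17 cm/s
7–8 s: ½(-12 + -7)(1) = -9.5 cm/s
8–11 s: ½(-7 + 11)(3) = 6 cm/s
Δv = -23 cm/s, so v(11) = 5 + (-23) = -18 cm/s.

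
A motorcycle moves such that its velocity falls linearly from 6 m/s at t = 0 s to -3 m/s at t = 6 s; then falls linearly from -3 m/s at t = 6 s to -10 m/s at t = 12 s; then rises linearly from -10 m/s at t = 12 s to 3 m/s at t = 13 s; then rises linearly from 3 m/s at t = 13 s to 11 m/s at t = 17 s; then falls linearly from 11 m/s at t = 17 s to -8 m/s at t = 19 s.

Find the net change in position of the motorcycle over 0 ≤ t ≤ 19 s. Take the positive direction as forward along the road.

-2.5 m

Net displacement equals the area under the velocity-time graph (areas below the axis count negative).
0–6 s: ½(6 + -3)(6) = 9 m
6–12 s: ½(-3 + -10)(6) = -39 m
12–13 s: ½(-10 + 3)(1) = -3.5 m
13–17 s: ½(3 + 11)(4) = 28 m
17–19 s: ½(11 + -8)(2) = 3 m
Net displacement = -2.5 m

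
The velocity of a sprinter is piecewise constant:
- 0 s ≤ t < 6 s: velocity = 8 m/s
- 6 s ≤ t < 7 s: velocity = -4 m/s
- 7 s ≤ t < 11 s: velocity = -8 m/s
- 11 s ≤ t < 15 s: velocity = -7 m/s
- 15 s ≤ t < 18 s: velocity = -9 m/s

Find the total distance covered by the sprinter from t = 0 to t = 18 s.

139 m

Total distance travelled is ∫|v| dt — sum the magnitudes of each area piece.
0–6 s: |8| × 6 = 48 m
6–7 s: |-4| × 1 = 4 m
7–11 s: |-8| × 4 = 32 m
11–15 s: |-7| × 4 = 28 m
15–18 s: |-9| × 3 = 27 m
Total distance = 139 m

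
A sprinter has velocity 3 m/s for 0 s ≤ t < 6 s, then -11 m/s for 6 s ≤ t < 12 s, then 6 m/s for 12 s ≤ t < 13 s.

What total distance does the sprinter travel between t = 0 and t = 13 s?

Distance (not displacement) is the total path length: add the absolute areas under v-t.
0–6 s: |3| × 6 = 18 m
6–12 s: |-11| × 6 = 66 m
12–13 s: |6| × 1 = 6 m
Total distance = 90 m

90 m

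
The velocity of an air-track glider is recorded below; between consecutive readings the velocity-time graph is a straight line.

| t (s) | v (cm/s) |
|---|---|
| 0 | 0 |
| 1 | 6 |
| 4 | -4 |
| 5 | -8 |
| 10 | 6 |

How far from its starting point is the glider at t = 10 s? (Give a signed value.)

Net displacement equals the area under the velocity-time graph (areas below the axis count negative).
0–1 s: ½(0 + 6)(1) = 3 cm
1–4 s: ½(6 + -4)(3) = 3 cm
4–5 s: ½(-4 + -8)(1) = -6 cm
5–10 s: ½(-8 + 6)(5) = -5 cm
Net displacement = -5 cm

-5 cm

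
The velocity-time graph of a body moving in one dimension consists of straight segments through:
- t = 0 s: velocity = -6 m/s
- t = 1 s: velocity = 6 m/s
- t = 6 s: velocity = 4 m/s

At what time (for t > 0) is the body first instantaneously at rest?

v changes sign on 0–1 s (from -6 to 6); the graph is linear there, so v = 0 at t = 0 + (6)·(1 − 0)/(6 − -6) = 0.5 s.

t = 0.5 s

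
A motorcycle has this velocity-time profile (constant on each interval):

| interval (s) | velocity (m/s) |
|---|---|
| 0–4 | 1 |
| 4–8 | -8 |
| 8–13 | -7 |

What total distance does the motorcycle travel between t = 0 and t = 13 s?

Distance (not displacement) is the total path length: add the absolute areas under v-t.
0–4 s: |1| × 4 = 4 m
4–8 s: |-8| × 4 = 32 m
8–13 s: |-7| × 5 = 35 m
Total distance = 71 m

71 m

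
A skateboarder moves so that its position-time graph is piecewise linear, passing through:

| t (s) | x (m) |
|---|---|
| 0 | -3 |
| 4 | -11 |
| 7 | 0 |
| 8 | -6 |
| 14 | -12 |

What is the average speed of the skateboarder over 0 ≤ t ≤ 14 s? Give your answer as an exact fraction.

Average speed = (total path length)/(elapsed time); on a piecewise-linear x-t graph the path length is Σ|Δx|.
0–4 s: |Δx| = |-11 − -3| = 8 m
4–7 s: |Δx| = |0 − -11| = 11 m
7–8 s: |Δx| = |-6 − 0| = 6 m
8–14 s: |Δx| = |-12 − -6| = 6 m
Total path = 31 m; average speed = 31/14 = 31/14 m/s.

31/14 m/s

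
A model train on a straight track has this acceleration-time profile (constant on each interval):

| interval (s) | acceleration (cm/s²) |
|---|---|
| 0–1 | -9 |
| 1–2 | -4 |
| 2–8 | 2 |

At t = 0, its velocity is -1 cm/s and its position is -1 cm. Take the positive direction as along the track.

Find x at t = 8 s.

On each constant-a segment, Δv = aΔt and Δx = v₀Δt + ½aΔt²; chain segment to segment.
0–1 s: v starts -1 cm/s; Δx = -1·1 + ½·-9·1² = -5.5 cm; v ends -10 cm/s.
1–2 s: v starts -10 cm/s; Δx = -10·1 + ½·-4·1² = -12 cm; v ends -14 cm/s.
2–8 s: v starts -14 cm/s; Δx = -14·6 + ½·2·6² = -48 cm; v ends -2 cm/s.
x(8) = -1 + Σ Δx = -66.5 cm.

-66.5 cm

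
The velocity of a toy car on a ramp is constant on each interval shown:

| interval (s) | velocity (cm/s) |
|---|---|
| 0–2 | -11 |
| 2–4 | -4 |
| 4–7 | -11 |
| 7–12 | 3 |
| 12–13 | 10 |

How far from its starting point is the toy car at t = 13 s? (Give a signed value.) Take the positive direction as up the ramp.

-38 cm

Displacement is the signed area under the v-t curve.
0–2 s: -11 × 2 = -22 cm
2–4 s: -4 × 2 = -8 cm
4–7 s: -11 × 3 = -33 cm
7–12 s: 3 × 5 = 15 cm
12–13 s: 10 × 1 = 10 cm
Net displacement = -38 cm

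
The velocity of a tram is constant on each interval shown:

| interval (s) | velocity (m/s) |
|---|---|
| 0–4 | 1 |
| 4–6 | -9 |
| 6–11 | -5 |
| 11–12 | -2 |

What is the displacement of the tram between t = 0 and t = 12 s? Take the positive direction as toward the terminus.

-41 m

Displacement is the signed area under the v-t curve.
0–4 s: 1 × 4 = 4 m
4–6 s: -9 × 2 = -18 m
6–11 s: -5 × 5 = -25 m
11–12 s: -2 × 1 = -2 m
Net displacement = -41 m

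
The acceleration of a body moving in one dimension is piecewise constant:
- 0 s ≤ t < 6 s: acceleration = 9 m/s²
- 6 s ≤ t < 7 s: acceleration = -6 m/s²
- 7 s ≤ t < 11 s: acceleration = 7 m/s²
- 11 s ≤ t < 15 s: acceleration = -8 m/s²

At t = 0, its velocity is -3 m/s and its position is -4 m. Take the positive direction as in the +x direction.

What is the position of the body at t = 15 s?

652 m

On each constant-a segment, Δv = aΔt and Δx = v₀Δt + ½aΔt²; chain segment to segment.
0–6 s: v starts -3 m/s; Δx = -3·6 + ½·9·6² = 144 m; v ends 51 m/s.
6–7 s: v starts 51 m/s; Δx = 51·1 + ½·-6·1² = 48 m; v ends 45 m/s.
7–11 s: v starts 45 m/s; Δx = 45·4 + ½·7·4² = 236 m; v ends 73 m/s.
11–15 s: v starts 73 m/s; Δx = 73·4 + ½·-8·4² = 228 m; v ends 41 m/s.
x(15) = -4 + Σ Δx = 652 m.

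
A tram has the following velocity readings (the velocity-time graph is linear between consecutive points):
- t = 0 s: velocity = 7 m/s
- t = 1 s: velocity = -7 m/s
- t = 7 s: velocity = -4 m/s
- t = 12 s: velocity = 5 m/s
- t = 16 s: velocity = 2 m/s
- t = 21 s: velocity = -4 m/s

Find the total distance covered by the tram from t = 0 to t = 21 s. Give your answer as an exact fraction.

632/9 m

Total distance travelled is ∫|v| dt — sum the magnitudes of each area piece.
0–1 s: v = 0 at t = 0.5 s; triangle areas 1.75 + 1.75 = 3.5 m
1–7 s: |½(-7 + -4)(6)| = 33 m
7–12 s: v = 0 at t = 83/9 s; triangle areas 40/9 + 125/18 = 205/18 m
12–16 s: |½(5 + 2)(4)| = 14 m
16–21 s: v = 0 at t = 53/3 s; triangle areas 5/3 + 20/3 = 25/3 m
Total distance = 632/9 m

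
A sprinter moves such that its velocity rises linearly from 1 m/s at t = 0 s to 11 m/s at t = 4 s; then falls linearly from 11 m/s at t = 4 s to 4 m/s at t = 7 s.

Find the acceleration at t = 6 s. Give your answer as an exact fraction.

-7/3 m/s²

Acceleration is the slope of the v-t graph on 4–7 s: (4 − 11)/(7 − 4) = -7/3 m/s².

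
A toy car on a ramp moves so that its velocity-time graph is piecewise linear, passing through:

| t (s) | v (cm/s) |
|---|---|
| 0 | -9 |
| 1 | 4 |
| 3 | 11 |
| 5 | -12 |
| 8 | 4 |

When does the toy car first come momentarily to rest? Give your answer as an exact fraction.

v changes sign on 0–1 s (from -9 to 4); the graph is linear there, so v = 0 at t = 0 + (9)·(1 − 0)/(4 − -9) = 9/13 s.

t = 9/13 s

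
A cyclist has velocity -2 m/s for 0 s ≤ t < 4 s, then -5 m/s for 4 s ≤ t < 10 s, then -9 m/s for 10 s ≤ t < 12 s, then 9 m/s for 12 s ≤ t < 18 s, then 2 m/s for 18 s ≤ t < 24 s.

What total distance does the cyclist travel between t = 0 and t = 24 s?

Distance (not displacement) is the total path length: add the absolute areas under v-t.
0–4 s: |-2| × 4 = 8 m
4–10 s: |-5| × 6 = 30 m
10–12 s: |-9| × 2 = 18 m
12–18 s: |9| × 6 = 54 m
18–24 s: |2| × 6 = 12 m
Total distance = 122 m

122 m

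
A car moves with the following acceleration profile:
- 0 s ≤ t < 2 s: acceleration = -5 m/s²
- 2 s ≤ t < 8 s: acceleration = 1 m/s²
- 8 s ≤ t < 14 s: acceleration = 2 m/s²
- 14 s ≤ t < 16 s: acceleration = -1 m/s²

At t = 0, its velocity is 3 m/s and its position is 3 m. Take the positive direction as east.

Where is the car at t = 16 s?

On each constant-a segment, Δv = aΔt and Δx = v₀Δt + ½aΔt²; chain segment to segment.
0–2 s: v starts 3 m/s; Δx = 3·2 + ½·-5·2² = -4 m; v ends -7 m/s.
2–8 s: v starts -7 m/s; Δx = -7·6 + ½·1·6² = -24 m; v ends -1 m/s.
8–14 s: v starts -1 m/s; Δx = -1·6 + ½·2·6² = 30 m; v ends 11 m/s.
14–16 s: v starts 11 m/s; Δx = 11·2 + ½·-1·2² = 20 m; v ends 9 m/s.
x(16) = 3 + Σ Δx = 25 m.

25 m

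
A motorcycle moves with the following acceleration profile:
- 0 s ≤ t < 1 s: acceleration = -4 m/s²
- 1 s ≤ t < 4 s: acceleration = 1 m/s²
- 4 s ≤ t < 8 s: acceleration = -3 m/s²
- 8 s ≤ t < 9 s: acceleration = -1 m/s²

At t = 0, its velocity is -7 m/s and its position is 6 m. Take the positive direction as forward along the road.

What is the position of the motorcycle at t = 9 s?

-108 m

On each constant-a segment, Δv = aΔt and Δx = v₀Δt + ½aΔt²; chain segment to segment.
0–1 s: v starts -7 m/s; Δx = -7·1 + ½·-4·1² = -9 m; v ends -11 m/s.
1–4 s: v starts -11 m/s; Δx = -11·3 + ½·1·3² = -28.5 m; v ends -8 m/s.
4–8 s: v starts -8 m/s; Δx = -8·4 + ½·-3·4² = -56 m; v ends -20 m/s.
8–9 s: v starts -20 m/s; Δx = -20·1 + ½·-1·1² = -20.5 m; v ends -21 m/s.
x(9) = 6 + Σ Δx = -108 m.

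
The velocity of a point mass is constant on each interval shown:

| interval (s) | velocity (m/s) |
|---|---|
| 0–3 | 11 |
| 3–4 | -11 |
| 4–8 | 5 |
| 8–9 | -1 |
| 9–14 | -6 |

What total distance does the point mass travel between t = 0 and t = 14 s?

Distance (not displacement) is the total path length: add the absolute areas under v-t.
0–3 s: |11| × 3 = 33 m
3–4 s: |-11| × 1 = 11 m
4–8 s: |5| × 4 = 20 m
8–9 s: |-1| × 1 = 1 m
9–14 s: |-6| × 5 = 30 m
Total distance = 95 m

95 m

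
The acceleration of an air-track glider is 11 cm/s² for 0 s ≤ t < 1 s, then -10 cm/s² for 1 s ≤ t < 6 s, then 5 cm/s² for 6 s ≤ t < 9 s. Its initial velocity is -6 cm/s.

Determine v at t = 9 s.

Δv equals the area under the a-t graph; then v = v₀ + Δv.
0–1 s: 11 × 1 = 11 cm/s
1–6 s: -10 × 5 = -50 cm/s
6–9 s: 5 × 3 = 15 cm/s
Δv = -24 cm/s, so v(9) = -6 + (-24) = -30 cm/s.

-30 cm/s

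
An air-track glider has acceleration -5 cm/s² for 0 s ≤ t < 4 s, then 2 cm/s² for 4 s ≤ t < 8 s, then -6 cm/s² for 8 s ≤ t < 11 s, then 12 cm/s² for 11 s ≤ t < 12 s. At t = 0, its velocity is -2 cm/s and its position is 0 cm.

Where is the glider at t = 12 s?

On each constant-a segment, Δv = aΔt and Δx = v₀Δt + ½aΔt²; chain segment to segment.
0–4 s: v starts -2 cm/s; Δx = -2·4 + ½·-5·4² = -48 cm; v ends -22 cm/s.
4–8 s: v starts -22 cm/s; Δx = -22·4 + ½·2·4² = -72 cm; v ends -14 cm/s.
8–11 s: v starts -14 cm/s; Δx = -14·3 + ½·-6·3² = -69 cm; v ends -32 cm/s.
11–12 s: v starts -32 cm/s; Δx = -32·1 + ½·12·1² = -26 cm; v ends -20 cm/s.
x(12) = 0 + Σ Δx = -215 cm.

-215 cm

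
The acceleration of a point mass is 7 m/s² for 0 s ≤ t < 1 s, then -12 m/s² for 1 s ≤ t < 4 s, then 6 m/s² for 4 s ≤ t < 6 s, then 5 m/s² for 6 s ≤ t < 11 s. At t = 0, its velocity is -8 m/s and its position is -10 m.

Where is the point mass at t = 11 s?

-196 m

On each constant-a segment, Δv = aΔt and Δx = v₀Δt + ½aΔt²; chain segment to segment.
0–1 s: v starts -8 m/s; Δx = -8·1 + ½·7·1² = -4.5 m; v ends -1 m/s.
1–4 s: v starts -1 m/s; Δx = -1·3 + ½·-12·3² = -57 m; v ends -37 m/s.
4–6 s: v starts -37 m/s; Δx = -37·2 + ½·6·2² = -62 m; v ends -25 m/s.
6–11 s: v starts -25 m/s; Δx = -25·5 + ½·5·5² = -62.5 m; v ends 0 m/s.
x(11) = -10 + Σ Δx = -196 m.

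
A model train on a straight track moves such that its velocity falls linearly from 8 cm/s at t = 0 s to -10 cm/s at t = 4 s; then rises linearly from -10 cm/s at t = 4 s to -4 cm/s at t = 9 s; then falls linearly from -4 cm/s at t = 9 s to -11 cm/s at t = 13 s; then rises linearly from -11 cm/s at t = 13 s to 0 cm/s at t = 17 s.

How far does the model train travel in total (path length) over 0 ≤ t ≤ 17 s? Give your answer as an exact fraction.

Distance (not displacement) is the total path length: add the absolute areas under v-t.
0–4 s: v = 0 at t = 16/9 s; triangle areas 64/9 + 100/9 = 164/9 cm
4–9 s: |½(-10 + -4)(5)| = 35 cm
9–13 s: |½(-4 + -11)(4)| = 30 cm
13–17 s: |½(-11 + 0)(4)| = 22 cm
Total distance = 947/9 cm

947/9 cm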